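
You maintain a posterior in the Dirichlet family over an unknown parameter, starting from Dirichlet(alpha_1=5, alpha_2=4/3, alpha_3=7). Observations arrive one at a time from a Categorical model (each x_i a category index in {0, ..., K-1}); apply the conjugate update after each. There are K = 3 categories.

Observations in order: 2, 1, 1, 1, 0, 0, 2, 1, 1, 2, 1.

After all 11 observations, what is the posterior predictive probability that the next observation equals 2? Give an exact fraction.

30/73

obs 1: x=2 → posterior Dirichlet(5, 4/3, 8)
obs 2: x=1 → posterior Dirichlet(5, 7/3, 8)
obs 3: x=1 → posterior Dirichlet(5, 10/3, 8)
obs 4: x=1 → posterior Dirichlet(5, 13/3, 8)
obs 5: x=0 → posterior Dirichlet(6, 13/3, 8)
obs 6: x=0 → posterior Dirichlet(7, 13/3, 8)
obs 7: x=2 → posterior Dirichlet(7, 13/3, 9)
obs 8: x=1 → posterior Dirichlet(7, 16/3, 9)
obs 9: x=1 → posterior Dirichlet(7, 19/3, 9)
obs 10: x=2 → posterior Dirichlet(7, 19/3, 10)
obs 11: x=1 → posterior Dirichlet(7, 22/3, 10)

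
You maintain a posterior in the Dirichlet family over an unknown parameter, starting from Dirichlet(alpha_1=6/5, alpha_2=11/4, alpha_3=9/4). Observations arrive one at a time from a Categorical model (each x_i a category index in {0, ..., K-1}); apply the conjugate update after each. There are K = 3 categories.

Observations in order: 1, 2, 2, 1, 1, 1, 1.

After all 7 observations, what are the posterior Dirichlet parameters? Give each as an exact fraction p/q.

obs 1: x=1 → posterior Dirichlet(6/5, 15/4, 9/4)
obs 2: x=2 → posterior Dirichlet(6/5, 15/4, 13/4)
obs 3: x=2 → posterior Dirichlet(6/5, 15/4, 17/4)
obs 4: x=1 → posterior Dirichlet(6/5, 19/4, 17/4)
obs 5: x=1 → posterior Dirichlet(6/5, 23/4, 17/4)
obs 6: x=1 → posterior Dirichlet(6/5, 27/4, 17/4)
obs 7: x=1 → posterior Dirichlet(6/5, 31/4, 17/4)

alpha_1=6/5, alpha_2=31/4, alpha_3=17/4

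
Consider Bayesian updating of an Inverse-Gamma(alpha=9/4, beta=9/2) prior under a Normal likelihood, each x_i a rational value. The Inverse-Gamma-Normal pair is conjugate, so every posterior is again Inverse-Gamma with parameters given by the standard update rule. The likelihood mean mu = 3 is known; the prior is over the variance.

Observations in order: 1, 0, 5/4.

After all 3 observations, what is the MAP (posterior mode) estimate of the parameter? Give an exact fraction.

obs 1: x=1 → posterior Inverse-Gamma(11/4, 13/2)
obs 2: x=0 → posterior Inverse-Gamma(13/4, 11)
obs 3: x=5/4 → posterior Inverse-Gamma(15/4, 401/32)

401/152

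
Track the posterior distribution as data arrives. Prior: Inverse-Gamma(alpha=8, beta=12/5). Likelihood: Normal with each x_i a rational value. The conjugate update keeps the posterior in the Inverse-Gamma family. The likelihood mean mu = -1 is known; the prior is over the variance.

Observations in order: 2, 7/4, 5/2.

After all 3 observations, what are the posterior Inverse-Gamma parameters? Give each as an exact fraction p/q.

alpha=19/2, beta=2689/160

obs 1: x=2 → posterior Inverse-Gamma(17/2, 69/10)
obs 2: x=7/4 → posterior Inverse-Gamma(9, 1709/160)
obs 3: x=5/2 → posterior Inverse-Gamma(19/2, 2689/160)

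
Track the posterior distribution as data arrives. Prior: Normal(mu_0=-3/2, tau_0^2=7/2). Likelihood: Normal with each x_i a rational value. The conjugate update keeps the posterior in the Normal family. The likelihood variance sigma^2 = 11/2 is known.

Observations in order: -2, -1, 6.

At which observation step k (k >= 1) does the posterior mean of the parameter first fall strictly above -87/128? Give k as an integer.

k = 3

obs 1: x=-2 → posterior Normal(-61/36, 77/36)
obs 2: x=-1 → posterior Normal(-3/2, 77/50)
obs 3: x=6 → posterior Normal(9/64, 77/64)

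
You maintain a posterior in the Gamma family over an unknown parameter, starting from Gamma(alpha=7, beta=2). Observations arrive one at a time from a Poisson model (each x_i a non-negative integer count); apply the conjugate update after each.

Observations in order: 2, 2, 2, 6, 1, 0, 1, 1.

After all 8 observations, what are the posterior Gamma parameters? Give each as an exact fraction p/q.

alpha=22, beta=10

obs 1: x=2 → posterior Gamma(9, 3)
obs 2: x=2 → posterior Gamma(11, 4)
obs 3: x=2 → posterior Gamma(13, 5)
obs 4: x=6 → posterior Gamma(19, 6)
obs 5: x=1 → posterior Gamma(20, 7)
obs 6: x=0 → posterior Gamma(20, 8)
obs 7: x=1 → posterior Gamma(21, 9)
obs 8: x=1 → posterior Gamma(22, 10)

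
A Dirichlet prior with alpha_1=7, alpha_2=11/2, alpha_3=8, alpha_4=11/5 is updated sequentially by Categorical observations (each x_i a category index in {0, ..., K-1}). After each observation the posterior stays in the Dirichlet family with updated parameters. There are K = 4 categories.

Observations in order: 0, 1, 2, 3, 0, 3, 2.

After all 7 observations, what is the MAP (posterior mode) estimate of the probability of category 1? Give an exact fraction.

55/257

obs 1: x=0 → posterior Dirichlet(8, 11/2, 8, 11/5)
obs 2: x=1 → posterior Dirichlet(8, 13/2, 8, 11/5)
obs 3: x=2 → posterior Dirichlet(8, 13/2, 9, 11/5)
obs 4: x=3 → posterior Dirichlet(8, 13/2, 9, 16/5)
obs 5: x=0 → posterior Dirichlet(9, 13/2, 9, 16/5)
obs 6: x=3 → posterior Dirichlet(9, 13/2, 9, 21/5)
obs 7: x=2 → posterior Dirichlet(9, 13/2, 10, 21/5)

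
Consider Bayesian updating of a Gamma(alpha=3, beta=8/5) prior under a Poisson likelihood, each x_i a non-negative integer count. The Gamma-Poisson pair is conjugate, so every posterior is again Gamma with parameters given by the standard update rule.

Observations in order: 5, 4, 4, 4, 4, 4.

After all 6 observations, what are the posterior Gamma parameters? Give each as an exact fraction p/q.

alpha=28, beta=38/5

obs 1: x=5 → posterior Gamma(8, 13/5)
obs 2: x=4 → posterior Gamma(12, 18/5)
obs 3: x=4 → posterior Gamma(16, 23/5)
obs 4: x=4 → posterior Gamma(20, 28/5)
obs 5: x=4 → posterior Gamma(24, 33/5)
obs 6: x=4 → posterior Gamma(28, 38/5)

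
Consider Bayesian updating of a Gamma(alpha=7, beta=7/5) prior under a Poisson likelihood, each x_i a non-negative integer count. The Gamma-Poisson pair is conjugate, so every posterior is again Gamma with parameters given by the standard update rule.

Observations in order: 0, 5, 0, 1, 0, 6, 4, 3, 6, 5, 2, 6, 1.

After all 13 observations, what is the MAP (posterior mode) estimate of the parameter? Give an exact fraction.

obs 1: x=0 → posterior Gamma(7, 12/5)
obs 2: x=5 → posterior Gamma(12, 17/5)
obs 3: x=0 → posterior Gamma(12, 22/5)
obs 4: x=1 → posterior Gamma(13, 27/5)
obs 5: x=0 → posterior Gamma(13, 32/5)
obs 6: x=6 → posterior Gamma(19, 37/5)
obs 7: x=4 → posterior Gamma(23, 42/5)
obs 8: x=3 → posterior Gamma(26, 47/5)
obs 9: x=6 → posterior Gamma(32, 52/5)
obs 10: x=5 → posterior Gamma(37, 57/5)
obs 11: x=2 → posterior Gamma(39, 62/5)
obs 12: x=6 → posterior Gamma(45, 67/5)
obs 13: x=1 → posterior Gamma(46, 72/5)

25/8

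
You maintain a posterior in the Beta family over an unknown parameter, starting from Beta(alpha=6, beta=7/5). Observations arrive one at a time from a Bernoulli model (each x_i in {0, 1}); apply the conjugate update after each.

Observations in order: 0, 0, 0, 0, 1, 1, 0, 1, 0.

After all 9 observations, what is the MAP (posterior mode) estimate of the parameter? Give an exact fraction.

obs 1: x=0 → posterior Beta(6, 12/5)
obs 2: x=0 → posterior Beta(6, 17/5)
obs 3: x=0 → posterior Beta(6, 22/5)
obs 4: x=0 → posterior Beta(6, 27/5)
obs 5: x=1 → posterior Beta(7, 27/5)
obs 6: x=1 → posterior Beta(8, 27/5)
obs 7: x=0 → posterior Beta(8, 32/5)
obs 8: x=1 → posterior Beta(9, 32/5)
obs 9: x=0 → posterior Beta(9, 37/5)

5/9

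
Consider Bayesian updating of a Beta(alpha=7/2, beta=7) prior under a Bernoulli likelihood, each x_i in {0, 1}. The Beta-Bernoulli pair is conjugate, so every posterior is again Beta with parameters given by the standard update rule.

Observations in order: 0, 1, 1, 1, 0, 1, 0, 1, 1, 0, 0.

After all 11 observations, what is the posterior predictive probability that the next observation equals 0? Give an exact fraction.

24/43

obs 1: x=0 → posterior Beta(7/2, 8)
obs 2: x=1 → posterior Beta(9/2, 8)
obs 3: x=1 → posterior Beta(11/2, 8)
obs 4: x=1 → posterior Beta(13/2, 8)
obs 5: x=0 → posterior Beta(13/2, 9)
obs 6: x=1 → posterior Beta(15/2, 9)
obs 7: x=0 → posterior Beta(15/2, 10)
obs 8: x=1 → posterior Beta(17/2, 10)
obs 9: x=1 → posterior Beta(19/2, 10)
obs 10: x=0 → posterior Beta(19/2, 11)
obs 11: x=0 → posterior Beta(19/2, 12)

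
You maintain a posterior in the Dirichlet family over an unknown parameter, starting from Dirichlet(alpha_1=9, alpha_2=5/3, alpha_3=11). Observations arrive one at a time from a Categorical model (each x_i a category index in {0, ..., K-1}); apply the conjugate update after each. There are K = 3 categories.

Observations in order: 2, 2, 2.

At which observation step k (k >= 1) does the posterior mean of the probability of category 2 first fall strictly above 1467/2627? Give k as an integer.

obs 1: x=2 → posterior Dirichlet(9, 5/3, 12)
obs 2: x=2 → posterior Dirichlet(9, 5/3, 13)
obs 3: x=2 → posterior Dirichlet(9, 5/3, 14)

k = 3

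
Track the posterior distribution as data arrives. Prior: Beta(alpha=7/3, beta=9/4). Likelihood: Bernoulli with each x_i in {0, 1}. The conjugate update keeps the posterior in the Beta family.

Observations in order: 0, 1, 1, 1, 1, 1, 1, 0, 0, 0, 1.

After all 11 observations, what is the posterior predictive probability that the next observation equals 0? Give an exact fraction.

75/187

obs 1: x=0 → posterior Beta(7/3, 13/4)
obs 2: x=1 → posterior Beta(10/3, 13/4)
obs 3: x=1 → posterior Beta(13/3, 13/4)
obs 4: x=1 → posterior Beta(16/3, 13/4)
obs 5: x=1 → posterior Beta(19/3, 13/4)
obs 6: x=1 → posterior Beta(22/3, 13/4)
obs 7: x=1 → posterior Beta(25/3, 13/4)
obs 8: x=0 → posterior Beta(25/3, 17/4)
obs 9: x=0 → posterior Beta(25/3, 21/4)
obs 10: x=0 → posterior Beta(25/3, 25/4)
obs 11: x=1 → posterior Beta(28/3, 25/4)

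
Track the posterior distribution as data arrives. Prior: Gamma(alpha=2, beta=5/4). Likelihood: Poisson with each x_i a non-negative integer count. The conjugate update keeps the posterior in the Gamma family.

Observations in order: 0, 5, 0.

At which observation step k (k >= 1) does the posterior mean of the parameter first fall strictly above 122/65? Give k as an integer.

k = 2

obs 1: x=0 → posterior Gamma(2, 9/4)
obs 2: x=5 → posterior Gamma(7, 13/4)
obs 3: x=0 → posterior Gamma(7, 17/4)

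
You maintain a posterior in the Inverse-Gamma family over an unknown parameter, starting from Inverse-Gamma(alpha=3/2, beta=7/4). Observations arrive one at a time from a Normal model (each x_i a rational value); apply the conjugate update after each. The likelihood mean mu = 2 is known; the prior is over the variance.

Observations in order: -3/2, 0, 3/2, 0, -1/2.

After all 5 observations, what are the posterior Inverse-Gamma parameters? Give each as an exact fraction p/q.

obs 1: x=-3/2 → posterior Inverse-Gamma(2, 63/8)
obs 2: x=0 → posterior Inverse-Gamma(5/2, 79/8)
obs 3: x=3/2 → posterior Inverse-Gamma(3, 10)
obs 4: x=0 → posterior Inverse-Gamma(7/2, 12)
obs 5: x=-1/2 → posterior Inverse-Gamma(4, 121/8)

alpha=4, beta=121/8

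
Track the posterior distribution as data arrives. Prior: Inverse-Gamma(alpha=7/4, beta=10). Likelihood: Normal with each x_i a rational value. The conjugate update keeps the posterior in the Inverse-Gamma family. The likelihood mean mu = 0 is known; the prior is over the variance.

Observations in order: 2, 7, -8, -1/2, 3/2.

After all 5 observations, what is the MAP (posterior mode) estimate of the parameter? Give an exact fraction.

obs 1: x=2 → posterior Inverse-Gamma(9/4, 12)
obs 2: x=7 → posterior Inverse-Gamma(11/4, 73/2)
obs 3: x=-8 → posterior Inverse-Gamma(13/4, 137/2)
obs 4: x=-1/2 → posterior Inverse-Gamma(15/4, 549/8)
obs 5: x=3/2 → posterior Inverse-Gamma(17/4, 279/4)

93/7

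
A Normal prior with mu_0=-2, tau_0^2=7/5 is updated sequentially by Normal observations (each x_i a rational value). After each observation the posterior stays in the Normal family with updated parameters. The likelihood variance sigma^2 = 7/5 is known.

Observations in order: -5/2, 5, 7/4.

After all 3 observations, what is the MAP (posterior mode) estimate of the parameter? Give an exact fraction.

9/16

obs 1: x=-5/2 → posterior Normal(-9/4, 7/10)
obs 2: x=5 → posterior Normal(1/6, 7/15)
obs 3: x=7/4 → posterior Normal(9/16, 7/20)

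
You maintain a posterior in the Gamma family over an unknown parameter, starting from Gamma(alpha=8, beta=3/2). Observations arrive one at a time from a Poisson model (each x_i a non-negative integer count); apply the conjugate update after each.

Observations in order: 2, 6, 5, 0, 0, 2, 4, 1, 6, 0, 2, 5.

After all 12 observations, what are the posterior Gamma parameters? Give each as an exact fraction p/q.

obs 1: x=2 → posterior Gamma(10, 5/2)
obs 2: x=6 → posterior Gamma(16, 7/2)
obs 3: x=5 → posterior Gamma(21, 9/2)
obs 4: x=0 → posterior Gamma(21, 11/2)
obs 5: x=0 → posterior Gamma(21, 13/2)
obs 6: x=2 → posterior Gamma(23, 15/2)
obs 7: x=4 → posterior Gamma(27, 17/2)
obs 8: x=1 → posterior Gamma(28, 19/2)
obs 9: x=6 → posterior Gamma(34, 21/2)
obs 10: x=0 → posterior Gamma(34, 23/2)
obs 11: x=2 → posterior Gamma(36, 25/2)
obs 12: x=5 → posterior Gamma(41, 27/2)

alpha=41, beta=27/2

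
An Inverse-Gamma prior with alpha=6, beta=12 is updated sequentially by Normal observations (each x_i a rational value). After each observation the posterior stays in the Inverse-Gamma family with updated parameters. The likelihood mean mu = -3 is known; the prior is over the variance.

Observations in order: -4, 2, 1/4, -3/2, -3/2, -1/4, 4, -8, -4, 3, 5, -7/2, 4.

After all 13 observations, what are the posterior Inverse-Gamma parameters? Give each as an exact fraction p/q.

obs 1: x=-4 → posterior Inverse-Gamma(13/2, 25/2)
obs 2: x=2 → posterior Inverse-Gamma(7, 25)
obs 3: x=1/4 → posterior Inverse-Gamma(15/2, 969/32)
obs 4: x=-3/2 → posterior Inverse-Gamma(8, 1005/32)
obs 5: x=-3/2 → posterior Inverse-Gamma(17/2, 1041/32)
obs 6: x=-1/4 → posterior Inverse-Gamma(9, 581/16)
obs 7: x=4 → posterior Inverse-Gamma(19/2, 973/16)
obs 8: x=-8 → posterior Inverse-Gamma(10, 1173/16)
obs 9: x=-4 → posterior Inverse-Gamma(21/2, 1181/16)
obs 10: x=3 → posterior Inverse-Gamma(11, 1469/16)
obs 11: x=5 → posterior Inverse-Gamma(23/2, 1981/16)
obs 12: x=-7/2 → posterior Inverse-Gamma(12, 1983/16)
obs 13: x=4 → posterior Inverse-Gamma(25/2, 2375/16)

alpha=25/2, beta=2375/16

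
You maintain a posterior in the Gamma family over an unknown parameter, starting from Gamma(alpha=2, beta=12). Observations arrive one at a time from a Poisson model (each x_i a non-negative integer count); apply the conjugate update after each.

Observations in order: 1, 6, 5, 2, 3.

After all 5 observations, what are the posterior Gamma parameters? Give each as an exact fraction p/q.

alpha=19, beta=17

obs 1: x=1 → posterior Gamma(3, 13)
obs 2: x=6 → posterior Gamma(9, 14)
obs 3: x=5 → posterior Gamma(14, 15)
obs 4: x=2 → posterior Gamma(16, 16)
obs 5: x=3 → posterior Gamma(19, 17)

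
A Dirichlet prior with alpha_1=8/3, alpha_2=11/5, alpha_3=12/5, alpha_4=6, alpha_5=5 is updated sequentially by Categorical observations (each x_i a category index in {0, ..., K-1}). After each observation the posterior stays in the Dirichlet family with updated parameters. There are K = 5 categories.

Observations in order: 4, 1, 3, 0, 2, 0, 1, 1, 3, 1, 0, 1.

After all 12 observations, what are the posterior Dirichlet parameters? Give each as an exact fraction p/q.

alpha_1=17/3, alpha_2=36/5, alpha_3=17/5, alpha_4=8, alpha_5=6

obs 1: x=4 → posterior Dirichlet(8/3, 11/5, 12/5, 6, 6)
obs 2: x=1 → posterior Dirichlet(8/3, 16/5, 12/5, 6, 6)
obs 3: x=3 → posterior Dirichlet(8/3, 16/5, 12/5, 7, 6)
obs 4: x=0 → posterior Dirichlet(11/3, 16/5, 12/5, 7, 6)
obs 5: x=2 → posterior Dirichlet(11/3, 16/5, 17/5, 7, 6)
obs 6: x=0 → posterior Dirichlet(14/3, 16/5, 17/5, 7, 6)
obs 7: x=1 → posterior Dirichlet(14/3, 21/5, 17/5, 7, 6)
obs 8: x=1 → posterior Dirichlet(14/3, 26/5, 17/5, 7, 6)
obs 9: x=3 → posterior Dirichlet(14/3, 26/5, 17/5, 8, 6)
obs 10: x=1 → posterior Dirichlet(14/3, 31/5, 17/5, 8, 6)
obs 11: x=0 → posterior Dirichlet(17/3, 31/5, 17/5, 8, 6)
obs 12: x=1 → posterior Dirichlet(17/3, 36/5, 17/5, 8, 6)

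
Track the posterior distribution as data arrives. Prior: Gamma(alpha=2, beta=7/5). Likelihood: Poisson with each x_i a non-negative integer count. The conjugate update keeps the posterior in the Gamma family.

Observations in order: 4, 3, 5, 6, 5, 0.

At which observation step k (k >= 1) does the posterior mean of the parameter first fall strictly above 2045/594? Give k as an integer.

k = 4

obs 1: x=4 → posterior Gamma(6, 12/5)
obs 2: x=3 → posterior Gamma(9, 17/5)
obs 3: x=5 → posterior Gamma(14, 22/5)
obs 4: x=6 → posterior Gamma(20, 27/5)
obs 5: x=5 → posterior Gamma(25, 32/5)
obs 6: x=0 → posterior Gamma(25, 37/5)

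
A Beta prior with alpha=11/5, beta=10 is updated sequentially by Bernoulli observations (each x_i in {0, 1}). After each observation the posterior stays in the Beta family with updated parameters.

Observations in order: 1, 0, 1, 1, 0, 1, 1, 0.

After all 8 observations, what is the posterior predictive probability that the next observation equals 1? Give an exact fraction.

obs 1: x=1 → posterior Beta(16/5, 10)
obs 2: x=0 → posterior Beta(16/5, 11)
obs 3: x=1 → posterior Beta(21/5, 11)
obs 4: x=1 → posterior Beta(26/5, 11)
obs 5: x=0 → posterior Beta(26/5, 12)
obs 6: x=1 → posterior Beta(31/5, 12)
obs 7: x=1 → posterior Beta(36/5, 12)
obs 8: x=0 → posterior Beta(36/5, 13)

36/101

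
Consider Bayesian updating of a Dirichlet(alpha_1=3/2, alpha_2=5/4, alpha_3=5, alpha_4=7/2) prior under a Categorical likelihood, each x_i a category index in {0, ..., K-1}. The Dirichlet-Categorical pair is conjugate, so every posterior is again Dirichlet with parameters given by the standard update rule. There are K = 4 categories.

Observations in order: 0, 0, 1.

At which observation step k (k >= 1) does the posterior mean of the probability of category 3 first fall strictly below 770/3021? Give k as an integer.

k = 3

obs 1: x=0 → posterior Dirichlet(5/2, 5/4, 5, 7/2)
obs 2: x=0 → posterior Dirichlet(7/2, 5/4, 5, 7/2)
obs 3: x=1 → posterior Dirichlet(7/2, 9/4, 5, 7/2)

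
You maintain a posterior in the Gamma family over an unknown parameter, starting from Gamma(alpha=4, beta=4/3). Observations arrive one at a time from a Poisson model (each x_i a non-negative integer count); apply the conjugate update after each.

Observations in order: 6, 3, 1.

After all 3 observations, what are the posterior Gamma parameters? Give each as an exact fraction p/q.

alpha=14, beta=13/3

obs 1: x=6 → posterior Gamma(10, 7/3)
obs 2: x=3 → posterior Gamma(13, 10/3)
obs 3: x=1 → posterior Gamma(14, 13/3)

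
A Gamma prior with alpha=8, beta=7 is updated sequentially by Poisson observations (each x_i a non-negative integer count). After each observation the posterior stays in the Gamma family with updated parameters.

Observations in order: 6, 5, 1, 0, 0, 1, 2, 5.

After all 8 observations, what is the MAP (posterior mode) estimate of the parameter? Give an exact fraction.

9/5

obs 1: x=6 → posterior Gamma(14, 8)
obs 2: x=5 → posterior Gamma(19, 9)
obs 3: x=1 → posterior Gamma(20, 10)
obs 4: x=0 → posterior Gamma(20, 11)
obs 5: x=0 → posterior Gamma(20, 12)
obs 6: x=1 → posterior Gamma(21, 13)
obs 7: x=2 → posterior Gamma(23, 14)
obs 8: x=5 → posterior Gamma(28, 15)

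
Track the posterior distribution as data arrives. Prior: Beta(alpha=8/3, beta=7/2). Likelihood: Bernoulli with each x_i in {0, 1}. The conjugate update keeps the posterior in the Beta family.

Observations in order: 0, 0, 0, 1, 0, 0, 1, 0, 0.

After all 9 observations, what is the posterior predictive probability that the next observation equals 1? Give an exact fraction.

obs 1: x=0 → posterior Beta(8/3, 9/2)
obs 2: x=0 → posterior Beta(8/3, 11/2)
obs 3: x=0 → posterior Beta(8/3, 13/2)
obs 4: x=1 → posterior Beta(11/3, 13/2)
obs 5: x=0 → posterior Beta(11/3, 15/2)
obs 6: x=0 → posterior Beta(11/3, 17/2)
obs 7: x=1 → posterior Beta(14/3, 17/2)
obs 8: x=0 → posterior Beta(14/3, 19/2)
obs 9: x=0 → posterior Beta(14/3, 21/2)

4/13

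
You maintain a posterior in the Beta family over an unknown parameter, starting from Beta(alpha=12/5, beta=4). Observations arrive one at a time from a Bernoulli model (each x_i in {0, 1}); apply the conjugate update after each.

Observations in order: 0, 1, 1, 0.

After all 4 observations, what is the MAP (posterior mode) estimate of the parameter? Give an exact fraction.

17/42

obs 1: x=0 → posterior Beta(12/5, 5)
obs 2: x=1 → posterior Beta(17/5, 5)
obs 3: x=1 → posterior Beta(22/5, 5)
obs 4: x=0 → posterior Beta(22/5, 6)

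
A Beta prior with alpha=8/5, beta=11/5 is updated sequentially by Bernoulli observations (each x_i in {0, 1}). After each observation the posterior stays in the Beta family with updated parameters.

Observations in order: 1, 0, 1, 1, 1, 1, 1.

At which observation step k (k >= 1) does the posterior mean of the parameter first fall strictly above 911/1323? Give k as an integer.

k = 7

obs 1: x=1 → posterior Beta(13/5, 11/5)
obs 2: x=0 → posterior Beta(13/5, 16/5)
obs 3: x=1 → posterior Beta(18/5, 16/5)
obs 4: x=1 → posterior Beta(23/5, 16/5)
obs 5: x=1 → posterior Beta(28/5, 16/5)
obs 6: x=1 → posterior Beta(33/5, 16/5)
obs 7: x=1 → posterior Beta(38/5, 16/5)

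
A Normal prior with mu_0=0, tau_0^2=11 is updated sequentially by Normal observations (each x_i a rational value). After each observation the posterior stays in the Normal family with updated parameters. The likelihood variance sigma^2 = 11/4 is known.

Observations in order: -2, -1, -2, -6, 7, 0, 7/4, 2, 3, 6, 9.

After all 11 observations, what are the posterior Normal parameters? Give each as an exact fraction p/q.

mu_0=71/45, tau_0^2=11/45

obs 1: x=-2 → posterior Normal(-8/5, 11/5)
obs 2: x=-1 → posterior Normal(-4/3, 11/9)
obs 3: x=-2 → posterior Normal(-20/13, 11/13)
obs 4: x=-6 → posterior Normal(-44/17, 11/17)
obs 5: x=7 → posterior Normal(-16/21, 11/21)
obs 6: x=0 → posterior Normal(-16/25, 11/25)
obs 7: x=7/4 → posterior Normal(-9/29, 11/29)
obs 8: x=2 → posterior Normal(-1/33, 1/3)
obs 9: x=3 → posterior Normal(11/37, 11/37)
obs 10: x=6 → posterior Normal(35/41, 11/41)
obs 11: x=9 → posterior Normal(71/45, 11/45)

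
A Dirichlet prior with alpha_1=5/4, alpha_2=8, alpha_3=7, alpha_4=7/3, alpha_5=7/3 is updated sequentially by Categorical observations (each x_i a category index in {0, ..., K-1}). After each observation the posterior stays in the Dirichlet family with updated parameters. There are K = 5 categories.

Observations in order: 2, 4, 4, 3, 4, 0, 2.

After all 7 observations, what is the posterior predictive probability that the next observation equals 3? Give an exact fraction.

8/67

obs 1: x=2 → posterior Dirichlet(5/4, 8, 8, 7/3, 7/3)
obs 2: x=4 → posterior Dirichlet(5/4, 8, 8, 7/3, 10/3)
obs 3: x=4 → posterior Dirichlet(5/4, 8, 8, 7/3, 13/3)
obs 4: x=3 → posterior Dirichlet(5/4, 8, 8, 10/3, 13/3)
obs 5: x=4 → posterior Dirichlet(5/4, 8, 8, 10/3, 16/3)
obs 6: x=0 → posterior Dirichlet(9/4, 8, 8, 10/3, 16/3)
obs 7: x=2 → posterior Dirichlet(9/4, 8, 9, 10/3, 16/3)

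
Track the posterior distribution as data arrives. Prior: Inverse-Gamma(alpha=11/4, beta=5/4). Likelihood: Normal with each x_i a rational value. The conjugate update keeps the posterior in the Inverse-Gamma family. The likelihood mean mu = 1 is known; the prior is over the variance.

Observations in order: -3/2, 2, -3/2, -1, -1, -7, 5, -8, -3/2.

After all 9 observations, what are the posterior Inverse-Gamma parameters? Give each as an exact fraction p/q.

obs 1: x=-3/2 → posterior Inverse-Gamma(13/4, 35/8)
obs 2: x=2 → posterior Inverse-Gamma(15/4, 39/8)
obs 3: x=-3/2 → posterior Inverse-Gamma(17/4, 8)
obs 4: x=-1 → posterior Inverse-Gamma(19/4, 10)
obs 5: x=-1 → posterior Inverse-Gamma(21/4, 12)
obs 6: x=-7 → posterior Inverse-Gamma(23/4, 44)
obs 7: x=5 → posterior Inverse-Gamma(25/4, 52)
obs 8: x=-8 → posterior Inverse-Gamma(27/4, 185/2)
obs 9: x=-3/2 → posterior Inverse-Gamma(29/4, 765/8)

alpha=29/4, beta=765/8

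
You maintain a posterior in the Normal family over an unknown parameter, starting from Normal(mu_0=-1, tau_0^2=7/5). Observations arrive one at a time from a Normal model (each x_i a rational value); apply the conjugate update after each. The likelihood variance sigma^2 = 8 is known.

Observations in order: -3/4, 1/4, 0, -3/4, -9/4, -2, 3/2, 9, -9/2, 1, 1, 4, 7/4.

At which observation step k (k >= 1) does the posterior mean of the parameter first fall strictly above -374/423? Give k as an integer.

obs 1: x=-3/4 → posterior Normal(-181/188, 56/47)
obs 2: x=1/4 → posterior Normal(-29/36, 28/27)
obs 3: x=0 → posterior Normal(-87/122, 56/61)
obs 4: x=-3/4 → posterior Normal(-195/272, 14/17)
obs 5: x=-9/4 → posterior Normal(-43/50, 56/75)
obs 6: x=-2 → posterior Normal(-157/164, 28/41)
obs 7: x=3/2 → posterior Normal(-68/89, 56/89)
obs 8: x=9 → posterior Normal(-5/96, 7/12)
obs 9: x=-9/2 → posterior Normal(-73/206, 56/103)
obs 10: x=1 → posterior Normal(-59/220, 28/55)
obs 11: x=1 → posterior Normal(-5/26, 56/117)
obs 12: x=4 → posterior Normal(11/248, 14/31)
obs 13: x=7/4 → posterior Normal(71/524, 56/131)

k = 2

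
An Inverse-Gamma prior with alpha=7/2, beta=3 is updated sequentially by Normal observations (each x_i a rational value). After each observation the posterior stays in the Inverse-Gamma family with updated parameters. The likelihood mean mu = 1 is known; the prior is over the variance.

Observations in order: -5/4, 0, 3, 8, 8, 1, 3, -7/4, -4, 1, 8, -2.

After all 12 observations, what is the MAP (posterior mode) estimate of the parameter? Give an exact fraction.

obs 1: x=-5/4 → posterior Inverse-Gamma(4, 177/32)
obs 2: x=0 → posterior Inverse-Gamma(9/2, 193/32)
obs 3: x=3 → posterior Inverse-Gamma(5, 257/32)
obs 4: x=8 → posterior Inverse-Gamma(11/2, 1041/32)
obs 5: x=8 → posterior Inverse-Gamma(6, 1825/32)
obs 6: x=1 → posterior Inverse-Gamma(13/2, 1825/32)
obs 7: x=3 → posterior Inverse-Gamma(7, 1889/32)
obs 8: x=-7/4 → posterior Inverse-Gamma(15/2, 1005/16)
obs 9: x=-4 → posterior Inverse-Gamma(8, 1205/16)
obs 10: x=1 → posterior Inverse-Gamma(17/2, 1205/16)
obs 11: x=8 → posterior Inverse-Gamma(9, 1597/16)
obs 12: x=-2 → posterior Inverse-Gamma(19/2, 1669/16)

1669/168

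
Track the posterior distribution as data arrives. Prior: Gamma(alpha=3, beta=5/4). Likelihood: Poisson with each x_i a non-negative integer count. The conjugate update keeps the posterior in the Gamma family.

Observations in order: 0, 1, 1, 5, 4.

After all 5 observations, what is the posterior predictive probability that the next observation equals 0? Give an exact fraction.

37252902984619140625/297558232675799463481

obs 1: x=0 → posterior Gamma(3, 9/4)
obs 2: x=1 → posterior Gamma(4, 13/4)
obs 3: x=1 → posterior Gamma(5, 17/4)
obs 4: x=5 → posterior Gamma(10, 21/4)
obs 5: x=4 → posterior Gamma(14, 25/4)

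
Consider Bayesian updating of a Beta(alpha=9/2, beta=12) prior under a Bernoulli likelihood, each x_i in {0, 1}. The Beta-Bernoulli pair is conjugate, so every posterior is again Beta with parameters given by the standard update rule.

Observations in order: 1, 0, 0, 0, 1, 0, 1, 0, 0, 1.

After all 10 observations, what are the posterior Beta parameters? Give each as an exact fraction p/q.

obs 1: x=1 → posterior Beta(11/2, 12)
obs 2: x=0 → posterior Beta(11/2, 13)
obs 3: x=0 → posterior Beta(11/2, 14)
obs 4: x=0 → posterior Beta(11/2, 15)
obs 5: x=1 → posterior Beta(13/2, 15)
obs 6: x=0 → posterior Beta(13/2, 16)
obs 7: x=1 → posterior Beta(15/2, 16)
obs 8: x=0 → posterior Beta(15/2, 17)
obs 9: x=0 → posterior Beta(15/2, 18)
obs 10: x=1 → posterior Beta(17/2, 18)

alpha=17/2, beta=18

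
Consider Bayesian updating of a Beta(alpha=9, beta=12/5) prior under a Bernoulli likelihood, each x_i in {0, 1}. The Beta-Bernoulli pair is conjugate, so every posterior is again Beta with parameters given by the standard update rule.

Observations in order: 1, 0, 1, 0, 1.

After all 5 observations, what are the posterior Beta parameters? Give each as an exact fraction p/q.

alpha=12, beta=22/5

obs 1: x=1 → posterior Beta(10, 12/5)
obs 2: x=0 → posterior Beta(10, 17/5)
obs 3: x=1 → posterior Beta(11, 17/5)
obs 4: x=0 → posterior Beta(11, 22/5)
obs 5: x=1 → posterior Beta(12, 22/5)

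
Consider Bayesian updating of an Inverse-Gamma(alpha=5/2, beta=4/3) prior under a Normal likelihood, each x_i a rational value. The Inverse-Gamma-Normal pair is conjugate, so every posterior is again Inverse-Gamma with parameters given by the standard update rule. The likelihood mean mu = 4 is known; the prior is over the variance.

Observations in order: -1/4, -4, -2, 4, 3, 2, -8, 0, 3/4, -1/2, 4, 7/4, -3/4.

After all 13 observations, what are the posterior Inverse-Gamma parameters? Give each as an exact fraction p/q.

obs 1: x=-1/4 → posterior Inverse-Gamma(3, 995/96)
obs 2: x=-4 → posterior Inverse-Gamma(7/2, 4067/96)
obs 3: x=-2 → posterior Inverse-Gamma(4, 5795/96)
obs 4: x=4 → posterior Inverse-Gamma(9/2, 5795/96)
obs 5: x=3 → posterior Inverse-Gamma(5, 5843/96)
obs 6: x=2 → posterior Inverse-Gamma(11/2, 6035/96)
obs 7: x=-8 → posterior Inverse-Gamma(6, 12947/96)
obs 8: x=0 → posterior Inverse-Gamma(13/2, 13715/96)
obs 9: x=3/4 → posterior Inverse-Gamma(7, 7111/48)
obs 10: x=-1/2 → posterior Inverse-Gamma(15/2, 7597/48)
obs 11: x=4 → posterior Inverse-Gamma(8, 7597/48)
obs 12: x=7/4 → posterior Inverse-Gamma(17/2, 15437/96)
obs 13: x=-3/4 → posterior Inverse-Gamma(9, 2065/12)

alpha=9, beta=2065/12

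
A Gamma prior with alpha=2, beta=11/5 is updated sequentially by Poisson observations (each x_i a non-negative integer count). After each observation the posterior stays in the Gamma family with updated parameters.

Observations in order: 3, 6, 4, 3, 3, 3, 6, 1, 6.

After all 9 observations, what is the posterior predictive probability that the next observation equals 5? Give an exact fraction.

112854674013439219539774765346641706305114177574192222691622534932070400000/963502998275379493962849646581354683437407419033192428674820139330228382121

obs 1: x=3 → posterior Gamma(5, 16/5)
obs 2: x=6 → posterior Gamma(11, 21/5)
obs 3: x=4 → posterior Gamma(15, 26/5)
obs 4: x=3 → posterior Gamma(18, 31/5)
obs 5: x=3 → posterior Gamma(21, 36/5)
obs 6: x=3 → posterior Gamma(24, 41/5)
obs 7: x=6 → posterior Gamma(30, 46/5)
obs 8: x=1 → posterior Gamma(31, 51/5)
obs 9: x=6 → posterior Gamma(37, 56/5)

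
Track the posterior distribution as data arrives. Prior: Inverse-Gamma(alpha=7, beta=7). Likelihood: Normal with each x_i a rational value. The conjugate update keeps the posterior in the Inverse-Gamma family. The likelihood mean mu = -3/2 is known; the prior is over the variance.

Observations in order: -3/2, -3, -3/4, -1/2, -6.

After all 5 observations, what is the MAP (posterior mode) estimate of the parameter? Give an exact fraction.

29/16

obs 1: x=-3/2 → posterior Inverse-Gamma(15/2, 7)
obs 2: x=-3 → posterior Inverse-Gamma(8, 65/8)
obs 3: x=-3/4 → posterior Inverse-Gamma(17/2, 269/32)
obs 4: x=-1/2 → posterior Inverse-Gamma(9, 285/32)
obs 5: x=-6 → posterior Inverse-Gamma(19/2, 609/32)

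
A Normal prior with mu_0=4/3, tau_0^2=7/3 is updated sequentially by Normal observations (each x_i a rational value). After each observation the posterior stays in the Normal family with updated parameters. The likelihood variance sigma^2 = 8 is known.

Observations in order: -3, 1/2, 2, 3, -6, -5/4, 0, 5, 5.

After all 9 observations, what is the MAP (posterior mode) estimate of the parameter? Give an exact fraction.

obs 1: x=-3 → posterior Normal(11/31, 56/31)
obs 2: x=1/2 → posterior Normal(29/76, 28/19)
obs 3: x=2 → posterior Normal(19/30, 56/45)
obs 4: x=3 → posterior Normal(99/104, 14/13)
obs 5: x=-6 → posterior Normal(15/118, 56/59)
obs 6: x=-5/4 → posterior Normal(-5/264, 28/33)
obs 7: x=0 → posterior Normal(-5/292, 56/73)
obs 8: x=5 → posterior Normal(27/64, 7/10)
obs 9: x=5 → posterior Normal(275/348, 56/87)

275/348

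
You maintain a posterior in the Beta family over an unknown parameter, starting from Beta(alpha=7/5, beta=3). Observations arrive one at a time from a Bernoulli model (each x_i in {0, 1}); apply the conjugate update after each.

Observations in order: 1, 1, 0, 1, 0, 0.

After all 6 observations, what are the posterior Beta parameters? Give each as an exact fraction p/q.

alpha=22/5, beta=6

obs 1: x=1 → posterior Beta(12/5, 3)
obs 2: x=1 → posterior Beta(17/5, 3)
obs 3: x=0 → posterior Beta(17/5, 4)
obs 4: x=1 → posterior Beta(22/5, 4)
obs 5: x=0 → posterior Beta(22/5, 5)
obs 6: x=0 → posterior Beta(22/5, 6)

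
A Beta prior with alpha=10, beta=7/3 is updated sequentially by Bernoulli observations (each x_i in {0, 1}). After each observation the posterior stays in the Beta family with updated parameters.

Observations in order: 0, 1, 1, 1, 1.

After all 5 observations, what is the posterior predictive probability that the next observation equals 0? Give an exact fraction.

5/26

obs 1: x=0 → posterior Beta(10, 10/3)
obs 2: x=1 → posterior Beta(11, 10/3)
obs 3: x=1 → posterior Beta(12, 10/3)
obs 4: x=1 → posterior Beta(13, 10/3)
obs 5: x=1 → posterior Beta(14, 10/3)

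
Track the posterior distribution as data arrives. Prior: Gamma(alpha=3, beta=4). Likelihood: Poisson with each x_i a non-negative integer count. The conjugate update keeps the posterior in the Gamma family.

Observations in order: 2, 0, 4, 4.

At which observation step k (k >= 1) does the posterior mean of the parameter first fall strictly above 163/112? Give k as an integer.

k = 4

obs 1: x=2 → posterior Gamma(5, 5)
obs 2: x=0 → posterior Gamma(5, 6)
obs 3: x=4 → posterior Gamma(9, 7)
obs 4: x=4 → posterior Gamma(13, 8)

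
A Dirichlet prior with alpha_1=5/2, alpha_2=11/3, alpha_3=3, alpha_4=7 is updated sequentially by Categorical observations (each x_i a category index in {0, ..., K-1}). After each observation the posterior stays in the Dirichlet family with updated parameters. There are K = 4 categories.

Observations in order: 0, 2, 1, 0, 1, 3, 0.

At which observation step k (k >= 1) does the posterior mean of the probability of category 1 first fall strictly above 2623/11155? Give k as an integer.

k = 3

obs 1: x=0 → posterior Dirichlet(7/2, 11/3, 3, 7)
obs 2: x=2 → posterior Dirichlet(7/2, 11/3, 4, 7)
obs 3: x=1 → posterior Dirichlet(7/2, 14/3, 4, 7)
obs 4: x=0 → posterior Dirichlet(9/2, 14/3, 4, 7)
obs 5: x=1 → posterior Dirichlet(9/2, 17/3, 4, 7)
obs 6: x=3 → posterior Dirichlet(9/2, 17/3, 4, 8)
obs 7: x=0 → posterior Dirichlet(11/2, 17/3, 4, 8)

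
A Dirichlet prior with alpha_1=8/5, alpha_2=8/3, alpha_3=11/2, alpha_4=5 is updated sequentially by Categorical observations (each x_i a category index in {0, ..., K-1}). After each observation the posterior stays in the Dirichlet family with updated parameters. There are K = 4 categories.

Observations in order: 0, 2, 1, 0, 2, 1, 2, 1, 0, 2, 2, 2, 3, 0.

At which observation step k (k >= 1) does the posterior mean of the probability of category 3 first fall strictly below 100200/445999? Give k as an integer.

obs 1: x=0 → posterior Dirichlet(13/5, 8/3, 11/2, 5)
obs 2: x=2 → posterior Dirichlet(13/5, 8/3, 13/2, 5)
obs 3: x=1 → posterior Dirichlet(13/5, 11/3, 13/2, 5)
obs 4: x=0 → posterior Dirichlet(18/5, 11/3, 13/2, 5)
obs 5: x=2 → posterior Dirichlet(18/5, 11/3, 15/2, 5)
obs 6: x=1 → posterior Dirichlet(18/5, 14/3, 15/2, 5)
obs 7: x=2 → posterior Dirichlet(18/5, 14/3, 17/2, 5)
obs 8: x=1 → posterior Dirichlet(18/5, 17/3, 17/2, 5)
obs 9: x=0 → posterior Dirichlet(23/5, 17/3, 17/2, 5)
obs 10: x=2 → posterior Dirichlet(23/5, 17/3, 19/2, 5)
obs 11: x=2 → posterior Dirichlet(23/5, 17/3, 21/2, 5)
obs 12: x=2 → posterior Dirichlet(23/5, 17/3, 23/2, 5)
obs 13: x=3 → posterior Dirichlet(23/5, 17/3, 23/2, 6)
obs 14: x=0 → posterior Dirichlet(28/5, 17/3, 23/2, 6)

k = 8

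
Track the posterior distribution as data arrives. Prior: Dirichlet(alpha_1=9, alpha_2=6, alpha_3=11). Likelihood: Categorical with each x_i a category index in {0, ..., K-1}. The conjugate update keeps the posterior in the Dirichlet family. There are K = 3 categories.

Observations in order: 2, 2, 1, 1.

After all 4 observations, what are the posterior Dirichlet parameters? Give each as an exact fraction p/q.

alpha_1=9, alpha_2=8, alpha_3=13

obs 1: x=2 → posterior Dirichlet(9, 6, 12)
obs 2: x=2 → posterior Dirichlet(9, 6, 13)
obs 3: x=1 → posterior Dirichlet(9, 7, 13)
obs 4: x=1 → posterior Dirichlet(9, 8, 13)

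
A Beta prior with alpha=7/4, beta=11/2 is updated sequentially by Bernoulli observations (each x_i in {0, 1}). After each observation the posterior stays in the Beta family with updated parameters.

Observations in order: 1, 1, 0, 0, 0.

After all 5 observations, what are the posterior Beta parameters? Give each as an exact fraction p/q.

alpha=15/4, beta=17/2

obs 1: x=1 → posterior Beta(11/4, 11/2)
obs 2: x=1 → posterior Beta(15/4, 11/2)
obs 3: x=0 → posterior Beta(15/4, 13/2)
obs 4: x=0 → posterior Beta(15/4, 15/2)
obs 5: x=0 → posterior Beta(15/4, 17/2)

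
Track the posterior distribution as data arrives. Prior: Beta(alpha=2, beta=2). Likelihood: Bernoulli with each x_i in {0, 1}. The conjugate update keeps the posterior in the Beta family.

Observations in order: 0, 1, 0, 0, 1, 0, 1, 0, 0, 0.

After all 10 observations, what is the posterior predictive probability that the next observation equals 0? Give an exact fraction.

obs 1: x=0 → posterior Beta(2, 3)
obs 2: x=1 → posterior Beta(3, 3)
obs 3: x=0 → posterior Beta(3, 4)
obs 4: x=0 → posterior Beta(3, 5)
obs 5: x=1 → posterior Beta(4, 5)
obs 6: x=0 → posterior Beta(4, 6)
obs 7: x=1 → posterior Beta(5, 6)
obs 8: x=0 → posterior Beta(5, 7)
obs 9: x=0 → posterior Beta(5, 8)
obs 10: x=0 → posterior Beta(5, 9)

9/14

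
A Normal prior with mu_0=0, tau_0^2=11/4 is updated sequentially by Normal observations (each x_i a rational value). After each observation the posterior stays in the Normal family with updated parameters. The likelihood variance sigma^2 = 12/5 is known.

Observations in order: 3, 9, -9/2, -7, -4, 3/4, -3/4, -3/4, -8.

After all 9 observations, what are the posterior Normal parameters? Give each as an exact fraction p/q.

obs 1: x=3 → posterior Normal(165/103, 132/103)
obs 2: x=9 → posterior Normal(330/79, 66/79)
obs 3: x=-9/2 → posterior Normal(275/142, 44/71)
obs 4: x=-7 → posterior Normal(55/536, 33/67)
obs 5: x=-4 → posterior Normal(-385/646, 132/323)
obs 6: x=3/4 → posterior Normal(-605/1512, 22/63)
obs 7: x=-3/4 → posterior Normal(-385/866, 132/433)
obs 8: x=-3/4 → posterior Normal(-935/1952, 33/122)
obs 9: x=-8 → posterior Normal(-2695/2172, 44/181)

mu_0=-2695/2172, tau_0^2=44/181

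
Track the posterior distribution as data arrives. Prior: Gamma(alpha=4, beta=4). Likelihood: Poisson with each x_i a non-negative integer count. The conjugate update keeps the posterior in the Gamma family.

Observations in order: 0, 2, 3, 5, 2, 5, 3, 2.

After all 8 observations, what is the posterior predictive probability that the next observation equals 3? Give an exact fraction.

2884781591316646951914326458368/15502932802662396215269535105521

obs 1: x=0 → posterior Gamma(4, 5)
obs 2: x=2 → posterior Gamma(6, 6)
obs 3: x=3 → posterior Gamma(9, 7)
obs 4: x=5 → posterior Gamma(14, 8)
obs 5: x=2 → posterior Gamma(16, 9)
obs 6: x=5 → posterior Gamma(21, 10)
obs 7: x=3 → posterior Gamma(24, 11)
obs 8: x=2 → posterior Gamma(26, 12)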